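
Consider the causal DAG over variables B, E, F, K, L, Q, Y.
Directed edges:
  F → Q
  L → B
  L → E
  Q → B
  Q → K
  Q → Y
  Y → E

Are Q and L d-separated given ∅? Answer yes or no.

Bayes-Ball from Q | ∅ reaches {B,E,F,K,Y}.
L ∉ reach(Q|∅) ⇒ Q ⊥ L | ∅.

Yes — Q ⊥ L | ∅.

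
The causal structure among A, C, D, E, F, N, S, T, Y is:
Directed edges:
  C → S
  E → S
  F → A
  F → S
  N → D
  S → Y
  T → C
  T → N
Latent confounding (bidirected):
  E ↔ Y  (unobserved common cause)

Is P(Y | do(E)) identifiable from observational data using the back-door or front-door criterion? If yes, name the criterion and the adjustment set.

desc(E)\{E}={S,Y}; candidates ⊆ {A,C,D,F,N,T}.
E↔Y: latent back-door arc(s) into E.
size 0: {}; under {} E still reaches {Y} ∋ Y.
size 1: {A}, {C}, {D} …(+3); under {A} E still reaches {Y} ∋ Y.
size 2: {A,C}, {A,D}, {A,F} …(+12); under {A,C} E still reaches {Y} ∋ Y.
E↔Y cannot be blocked by any observed set — no back-door set.
{S}: (i) intercepts every directed E→Y path; (ii) no back-door E→{S}; (iii) {E} blocks every back-door {S}→Y. Front-door holds.
P(Y|do(E)) = Σ_{S} P(S|E) Σ_{E'} P(Y|S,E')P(E').

P(Y|do(E)): frontdoor, adjust for {S}.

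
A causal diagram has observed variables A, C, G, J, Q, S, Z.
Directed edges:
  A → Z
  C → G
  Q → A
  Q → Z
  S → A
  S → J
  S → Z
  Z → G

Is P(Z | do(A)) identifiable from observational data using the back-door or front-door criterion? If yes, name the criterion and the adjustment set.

P(Z|do(A)): backdoor, adjust for {Q, S}.

desc(A)\{A}={G,Z}; candidates ⊆ {C,J,Q,S}.
size 0: {}; under {} A still reaches {G,J,Q,S,Z} ∋ Z.
size 1: {C}, {J}, {Q} …(+1); under {C} A still reaches {G,J,Q,S,Z} ∋ Z.
{Q,S}: A⊥Z given {Q,S} in G with A→· removed — back-door holds.
P(Z|do(A)) = Σ_{Q,S} P(Z|A,Q,S)·P(Q,S).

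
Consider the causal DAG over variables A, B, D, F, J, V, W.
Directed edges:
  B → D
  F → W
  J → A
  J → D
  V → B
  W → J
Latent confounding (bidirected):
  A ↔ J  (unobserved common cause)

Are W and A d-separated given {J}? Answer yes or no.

Bayes-Ball from W | {J} reaches {A,F}.
A ∈ reach(W|{J}) ⇒ W ⊥̸ A | {J}.

No — W and A are d-connected given {J}.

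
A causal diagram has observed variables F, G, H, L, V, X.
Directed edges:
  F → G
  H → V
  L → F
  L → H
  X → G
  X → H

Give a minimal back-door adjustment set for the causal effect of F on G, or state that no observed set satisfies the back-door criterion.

F→G: minimal back-door set ∅.

desc(F)\{F}={G}; candidates ⊆ {H,L,V,X}.
∅: F⊥G given ∅ in G with F→· removed — back-door holds.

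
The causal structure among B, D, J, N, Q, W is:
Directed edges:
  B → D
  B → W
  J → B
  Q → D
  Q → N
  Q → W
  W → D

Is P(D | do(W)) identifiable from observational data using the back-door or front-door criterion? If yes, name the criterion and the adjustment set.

desc(W)\{W}={D}; candidates ⊆ {B,J,N,Q}.
size 0: {}; under {} W still reaches {B,D,J,N,Q} ∋ D.
size 1: {B}, {J}, {N} …(+1); under {B} W still reaches {D,N,Q} ∋ D.
{B,Q}: W⊥D given {B,Q} in G with W→· removed — back-door holds.
P(D|do(W)) = Σ_{B,Q} P(D|W,B,Q)·P(B,Q).

P(D|do(W)): backdoor, adjust for {B, Q}.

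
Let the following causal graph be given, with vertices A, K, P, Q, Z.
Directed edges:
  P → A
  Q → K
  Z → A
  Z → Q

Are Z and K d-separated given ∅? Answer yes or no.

No — Z and K are d-connected given ∅.

Bayes-Ball from Z | ∅ reaches {A,K,Q}.
K ∈ reach(Z|∅) ⇒ Z ⊥̸ K | ∅.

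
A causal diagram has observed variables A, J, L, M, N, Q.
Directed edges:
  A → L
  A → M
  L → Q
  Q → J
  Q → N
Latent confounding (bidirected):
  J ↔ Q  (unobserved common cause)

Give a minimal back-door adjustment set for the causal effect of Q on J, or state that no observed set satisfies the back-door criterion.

desc(Q)\{Q}={J,N}; candidates ⊆ {A,L,M}.
Q↔J: latent back-door arc(s) into Q.
size 0: {}; under {} Q still reaches {A,J,L,M} ∋ J.
size 1: {A}, {L}, {M}; under {A} Q still reaches {J,L} ∋ J.
size 2: {A,L}, {A,M}, {L,M}; under {A,L} Q still reaches {J} ∋ J.
Q↔J cannot be blocked by any observed set — no back-door set.

Q→J: no observed back-door set.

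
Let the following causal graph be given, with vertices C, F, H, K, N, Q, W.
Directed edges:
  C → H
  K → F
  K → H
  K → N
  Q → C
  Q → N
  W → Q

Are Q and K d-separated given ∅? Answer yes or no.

Yes — Q ⊥ K | ∅.

Bayes-Ball from Q | ∅ reaches {C,H,N,W}.
K ∉ reach(Q|∅) ⇒ Q ⊥ K | ∅.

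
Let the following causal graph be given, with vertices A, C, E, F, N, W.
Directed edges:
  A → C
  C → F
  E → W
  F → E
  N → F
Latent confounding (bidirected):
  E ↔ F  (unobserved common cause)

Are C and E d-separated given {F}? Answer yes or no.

No — C and E are d-connected given {F}.

Bayes-Ball from C | {F} reaches {A,E,N,W}.
E ∈ reach(C|{F}) ⇒ C ⊥̸ E | {F}.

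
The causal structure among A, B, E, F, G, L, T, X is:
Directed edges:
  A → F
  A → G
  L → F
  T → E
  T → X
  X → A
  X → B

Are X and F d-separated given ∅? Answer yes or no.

No — X and F are d-connected given ∅.

Bayes-Ball from X | ∅ reaches {A,B,E,F,G,T}.
F ∈ reach(X|∅) ⇒ X ⊥̸ F | ∅.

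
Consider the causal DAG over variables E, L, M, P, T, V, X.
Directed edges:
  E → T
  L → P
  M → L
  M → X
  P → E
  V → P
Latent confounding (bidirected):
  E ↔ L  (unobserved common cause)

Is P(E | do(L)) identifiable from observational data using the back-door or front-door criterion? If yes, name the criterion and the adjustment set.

P(E|do(L)): frontdoor, adjust for {P}.

desc(L)\{L}={E,P,T}; candidates ⊆ {M,V,X}.
L↔E: latent back-door arc(s) into L.
size 0: {}; under {} L still reaches {E,M,T,X} ∋ E.
size 1: {M}, {V}, {X}; under {M} L still reaches {E,T} ∋ E.
size 2: {M,V}, {M,X}, {V,X}; under {M,V} L still reaches {E,T} ∋ E.
L↔E cannot be blocked by any observed set — no back-door set.
{P}: (i) intercepts every directed L→E path; (ii) no back-door L→{P}; (iii) {L} blocks every back-door {P}→E. Front-door holds.
P(E|do(L)) = Σ_{P} P(P|L) Σ_{L'} P(E|P,L')P(L').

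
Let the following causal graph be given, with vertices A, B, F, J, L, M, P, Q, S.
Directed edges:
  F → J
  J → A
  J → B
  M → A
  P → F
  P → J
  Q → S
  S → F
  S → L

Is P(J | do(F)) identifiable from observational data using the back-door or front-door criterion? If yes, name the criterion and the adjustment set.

P(J|do(F)): backdoor, adjust for {P}.

desc(F)\{F}={A,B,J}; candidates ⊆ {L,M,P,Q,S}.
size 0: {}; under {} F still reaches {A,B,J,L,P,Q,S} ∋ J.
{P}: F⊥J given {P} in G with F→· removed — back-door holds.
P(J|do(F)) = Σ_{P} P(J|F,P)·P(P).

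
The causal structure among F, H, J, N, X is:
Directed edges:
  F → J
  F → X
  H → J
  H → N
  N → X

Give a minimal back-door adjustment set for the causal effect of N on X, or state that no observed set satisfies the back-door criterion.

N→X: minimal back-door set ∅.

desc(N)\{N}={X}; candidates ⊆ {F,H,J}.
∅: N⊥X given ∅ in G with N→· removed — back-door holds.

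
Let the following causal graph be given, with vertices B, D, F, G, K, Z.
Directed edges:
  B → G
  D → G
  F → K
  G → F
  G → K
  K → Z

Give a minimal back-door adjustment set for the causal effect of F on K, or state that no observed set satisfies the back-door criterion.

desc(F)\{F}={K,Z}; candidates ⊆ {B,D,G}.
size 0: {}; under {} F still reaches {B,D,G,K,Z} ∋ K.
{G}: F⊥K given {G} in G with F→· removed — back-door holds.

F→K: minimal back-door set {G}.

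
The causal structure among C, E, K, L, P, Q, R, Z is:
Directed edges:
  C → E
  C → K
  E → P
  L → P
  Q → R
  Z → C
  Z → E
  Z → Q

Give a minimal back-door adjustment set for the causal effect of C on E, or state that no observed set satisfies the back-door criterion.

C→E: minimal back-door set {Z}.

desc(C)\{C}={E,K,P}; candidates ⊆ {L,Q,R,Z}.
size 0: {}; under {} C still reaches {E,P,Q,R,Z} ∋ E.
{Z}: C⊥E given {Z} in G with C→· removed — back-door holds.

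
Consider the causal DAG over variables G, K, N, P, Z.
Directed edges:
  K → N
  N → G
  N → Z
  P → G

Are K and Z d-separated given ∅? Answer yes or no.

Bayes-Ball from K | ∅ reaches {G,N,Z}.
Z ∈ reach(K|∅) ⇒ K ⊥̸ Z | ∅.

No — K and Z are d-connected given ∅.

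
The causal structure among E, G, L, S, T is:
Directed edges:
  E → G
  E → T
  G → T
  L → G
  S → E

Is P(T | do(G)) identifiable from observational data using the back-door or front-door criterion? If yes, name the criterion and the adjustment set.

P(T|do(G)): backdoor, adjust for {E}.

desc(G)\{G}={T}; candidates ⊆ {E,L,S}.
size 0: {}; under {} G still reaches {E,L,S,T} ∋ T.
{E}: G⊥T given {E} in G with G→· removed — back-door holds.
P(T|do(G)) = Σ_{E} P(T|G,E)·P(E).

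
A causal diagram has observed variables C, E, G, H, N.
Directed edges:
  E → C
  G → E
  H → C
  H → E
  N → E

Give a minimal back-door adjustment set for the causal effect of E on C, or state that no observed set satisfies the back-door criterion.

desc(E)\{E}={C}; candidates ⊆ {G,H,N}.
size 0: {}; under {} E still reaches {C,G,H,N} ∋ C.
{H}: E⊥C given {H} in G with E→· removed — back-door holds.

E→C: minimal back-door set {H}.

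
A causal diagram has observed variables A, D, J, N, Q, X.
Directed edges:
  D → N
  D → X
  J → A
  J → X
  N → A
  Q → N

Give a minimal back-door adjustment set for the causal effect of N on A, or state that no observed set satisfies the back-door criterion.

desc(N)\{N}={A}; candidates ⊆ {D,J,Q,X}.
∅: N⊥A given ∅ in G with N→· removed — back-door holds.

N→A: minimal back-door set ∅.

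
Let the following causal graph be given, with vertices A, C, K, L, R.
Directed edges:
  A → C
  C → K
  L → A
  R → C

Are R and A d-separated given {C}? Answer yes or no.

No — R and A are d-connected given {C}.

Bayes-Ball from R | {C} reaches {A,L}.
A ∈ reach(R|{C}) ⇒ R ⊥̸ A | {C}.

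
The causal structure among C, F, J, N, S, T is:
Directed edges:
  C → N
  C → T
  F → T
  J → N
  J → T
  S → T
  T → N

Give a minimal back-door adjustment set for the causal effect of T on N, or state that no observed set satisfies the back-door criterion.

desc(T)\{T}={N}; candidates ⊆ {C,F,J,S}.
size 0: {}; under {} T still reaches {C,F,J,N,S} ∋ N.
size 1: {C}, {F}, {J} …(+1); under {C} T still reaches {F,J,N,S} ∋ N.
{C,J}: T⊥N given {C,J} in G with T→· removed — back-door holds.

T→N: minimal back-door set {C, J}.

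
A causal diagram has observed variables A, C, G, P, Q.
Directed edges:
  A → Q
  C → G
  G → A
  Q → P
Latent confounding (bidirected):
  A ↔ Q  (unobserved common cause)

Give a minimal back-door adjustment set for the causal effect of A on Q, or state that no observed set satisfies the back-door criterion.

desc(A)\{A}={P,Q}; candidates ⊆ {C,G}.
A↔Q: latent back-door arc(s) into A.
size 0: {}; under {} A still reaches {C,G,P,Q} ∋ Q.
size 1: {C}, {G}; under {C} A still reaches {G,P,Q} ∋ Q.
size 2: {C,G}; under {C,G} A still reaches {P,Q} ∋ Q.
A↔Q cannot be blocked by any observed set — no back-door set.

A→Q: no observed back-door set.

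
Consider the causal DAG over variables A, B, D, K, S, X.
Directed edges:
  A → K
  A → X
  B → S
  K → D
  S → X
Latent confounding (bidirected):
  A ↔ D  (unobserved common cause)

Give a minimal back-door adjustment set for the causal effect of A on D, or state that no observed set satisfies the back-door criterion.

A→D: no observed back-door set.

desc(A)\{A}={D,K,X}; candidates ⊆ {B,S}.
A↔D: latent back-door arc(s) into A.
size 0: {}; under {} A still reaches {D} ∋ D.
size 1: {B}, {S}; under {B} A still reaches {D} ∋ D.
size 2: {B,S}; under {B,S} A still reaches {D} ∋ D.
A↔D cannot be blocked by any observed set — no back-door set.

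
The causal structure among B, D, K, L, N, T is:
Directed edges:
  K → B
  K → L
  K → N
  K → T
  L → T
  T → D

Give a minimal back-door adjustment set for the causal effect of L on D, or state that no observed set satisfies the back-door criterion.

desc(L)\{L}={D,T}; candidates ⊆ {B,K,N}.
size 0: {}; under {} L still reaches {B,D,K,N,T} ∋ D.
{K}: L⊥D given {K} in G with L→· removed — back-door holds.

L→D: minimal back-door set {K}.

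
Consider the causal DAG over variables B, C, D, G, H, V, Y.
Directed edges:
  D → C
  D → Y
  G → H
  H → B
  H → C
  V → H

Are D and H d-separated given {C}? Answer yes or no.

Bayes-Ball from D | {C} reaches {B,G,H,V,Y}.
H ∈ reach(D|{C}) ⇒ D ⊥̸ H | {C}.

No — D and H are d-connected given {C}.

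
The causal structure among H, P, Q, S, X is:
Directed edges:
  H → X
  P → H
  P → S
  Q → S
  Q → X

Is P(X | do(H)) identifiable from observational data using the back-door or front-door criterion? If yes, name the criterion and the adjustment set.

desc(H)\{H}={X}; candidates ⊆ {P,Q,S}.
∅: H⊥X given ∅ in G with H→· removed — back-door holds.
P(X|do(H)) = P(X|H) — no adjustment needed.

P(X|do(H)): backdoor, adjust for ∅.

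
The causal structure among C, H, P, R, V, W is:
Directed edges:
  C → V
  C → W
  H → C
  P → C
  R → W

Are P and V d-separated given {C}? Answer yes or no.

Bayes-Ball from P | {C} reaches {H}.
V ∉ reach(P|{C}) ⇒ P ⊥ V | {C}.

Yes — P ⊥ V | {C}.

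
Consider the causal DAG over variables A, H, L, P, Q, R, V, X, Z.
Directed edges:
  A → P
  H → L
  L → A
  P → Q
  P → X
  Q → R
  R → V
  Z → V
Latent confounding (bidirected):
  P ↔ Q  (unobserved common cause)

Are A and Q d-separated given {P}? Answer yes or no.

No — A and Q are d-connected given {P}.

Bayes-Ball from A | {P} reaches {H,L,Q,R,V}.
Q ∈ reach(A|{P}) ⇒ A ⊥̸ Q | {P}.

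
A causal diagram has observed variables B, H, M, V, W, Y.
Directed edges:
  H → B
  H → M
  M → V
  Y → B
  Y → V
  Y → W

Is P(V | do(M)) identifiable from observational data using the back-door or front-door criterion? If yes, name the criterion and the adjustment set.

P(V|do(M)): backdoor, adjust for ∅.

desc(M)\{M}={V}; candidates ⊆ {B,H,W,Y}.
∅: M⊥V given ∅ in G with M→· removed — back-door holds.
P(V|do(M)) = P(V|M) — no adjustment needed.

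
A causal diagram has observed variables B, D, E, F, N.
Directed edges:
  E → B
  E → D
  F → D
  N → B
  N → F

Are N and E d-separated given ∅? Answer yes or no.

Bayes-Ball from N | ∅ reaches {B,D,F}.
E ∉ reach(N|∅) ⇒ N ⊥ E | ∅.

Yes — N ⊥ E | ∅.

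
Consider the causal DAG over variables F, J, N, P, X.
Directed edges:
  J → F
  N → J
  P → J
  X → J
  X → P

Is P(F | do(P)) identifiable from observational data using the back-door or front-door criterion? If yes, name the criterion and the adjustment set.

desc(P)\{P}={F,J}; candidates ⊆ {N,X}.
size 0: {}; under {} P still reaches {F,J,X} ∋ F.
{X}: P⊥F given {X} in G with P→· removed — back-door holds.
P(F|do(P)) = Σ_{X} P(F|P,X)·P(X).

P(F|do(P)): backdoor, adjust for {X}.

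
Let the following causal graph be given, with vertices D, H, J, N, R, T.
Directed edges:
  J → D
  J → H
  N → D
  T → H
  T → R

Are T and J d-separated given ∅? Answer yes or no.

Bayes-Ball from T | ∅ reaches {H,R}.
J ∉ reach(T|∅) ⇒ T ⊥ J | ∅.

Yes — T ⊥ J | ∅.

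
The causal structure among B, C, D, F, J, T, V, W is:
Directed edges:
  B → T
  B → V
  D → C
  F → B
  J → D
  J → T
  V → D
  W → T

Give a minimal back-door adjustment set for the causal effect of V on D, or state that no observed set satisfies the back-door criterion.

desc(V)\{V}={C,D}; candidates ⊆ {B,F,J,T,W}.
∅: V⊥D given ∅ in G with V→· removed — back-door holds.

V→D: minimal back-door set ∅.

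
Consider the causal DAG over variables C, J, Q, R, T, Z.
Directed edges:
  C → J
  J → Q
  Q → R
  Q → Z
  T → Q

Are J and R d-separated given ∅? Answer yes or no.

Bayes-Ball from J | ∅ reaches {C,Q,R,Z}.
R ∈ reach(J|∅) ⇒ J ⊥̸ R | ∅.

No — J and R are d-connected given ∅.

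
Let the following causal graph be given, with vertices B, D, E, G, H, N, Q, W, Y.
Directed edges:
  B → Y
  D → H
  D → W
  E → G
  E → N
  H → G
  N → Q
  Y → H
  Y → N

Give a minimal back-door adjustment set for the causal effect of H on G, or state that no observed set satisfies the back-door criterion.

H→G: minimal back-door set ∅.

desc(H)\{H}={G}; candidates ⊆ {B,D,E,N,Q,W,Y}.
∅: H⊥G given ∅ in G with H→· removed — back-door holds.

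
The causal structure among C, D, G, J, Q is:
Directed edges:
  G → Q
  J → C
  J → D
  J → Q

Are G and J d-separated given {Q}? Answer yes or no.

No — G and J are d-connected given {Q}.

Bayes-Ball from G | {Q} reaches {C,D,J}.
J ∈ reach(G|{Q}) ⇒ G ⊥̸ J | {Q}.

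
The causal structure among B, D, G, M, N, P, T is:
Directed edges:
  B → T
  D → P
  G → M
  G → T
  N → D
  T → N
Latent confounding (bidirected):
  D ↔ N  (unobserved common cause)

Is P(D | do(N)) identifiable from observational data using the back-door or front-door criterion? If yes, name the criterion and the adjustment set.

desc(N)\{N}={D,P}; candidates ⊆ {B,G,M,T}.
N↔D: latent back-door arc(s) into N.
size 0: {}; under {} N still reaches {B,D,G,M,P,T} ∋ D.
size 1: {B}, {G}, {M} …(+1); under {B} N still reaches {D,G,M,P,T} ∋ D.
size 2: {B,G}, {B,M}, {B,T} …(+3); under {B,G} N still reaches {D,P,T} ∋ D.
N↔D cannot be blocked by any observed set — no back-door set.
No mediator lies on a directed N→…→D path.
Neither criterion identifies P(D|do(N)) in this graph.

P(D|do(N)): not identifiable (no BD/FD set).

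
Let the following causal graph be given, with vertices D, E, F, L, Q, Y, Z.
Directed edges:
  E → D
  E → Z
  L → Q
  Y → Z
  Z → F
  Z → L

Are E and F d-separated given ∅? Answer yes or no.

No — E and F are d-connected given ∅.

Bayes-Ball from E | ∅ reaches {D,F,L,Q,Z}.
F ∈ reach(E|∅) ⇒ E ⊥̸ F | ∅.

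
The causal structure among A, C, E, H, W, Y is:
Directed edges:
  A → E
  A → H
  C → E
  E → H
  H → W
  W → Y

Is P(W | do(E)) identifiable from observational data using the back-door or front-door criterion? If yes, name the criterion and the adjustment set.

desc(E)\{E}={H,W,Y}; candidates ⊆ {A,C}.
size 0: {}; under {} E still reaches {A,C,H,W,Y} ∋ W.
{A}: E⊥W given {A} in G with E→· removed — back-door holds.
P(W|do(E)) = Σ_{A} P(W|E,A)·P(A).

P(W|do(E)): backdoor, adjust for {A}.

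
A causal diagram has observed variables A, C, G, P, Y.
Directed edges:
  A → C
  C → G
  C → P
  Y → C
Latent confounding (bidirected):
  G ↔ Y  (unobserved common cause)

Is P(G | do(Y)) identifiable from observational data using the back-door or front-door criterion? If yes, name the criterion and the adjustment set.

P(G|do(Y)): frontdoor, adjust for {C}.

desc(Y)\{Y}={C,G,P}; candidates ⊆ {A}.
Y↔G: latent back-door arc(s) into Y.
size 0: {}; under {} Y still reaches {G} ∋ G.
size 1: {A}; under {A} Y still reaches {G} ∋ G.
Y↔G cannot be blocked by any observed set — no back-door set.
{C}: (i) intercepts every directed Y→G path; (ii) no back-door Y→{C}; (iii) {Y} blocks every back-door {C}→G. Front-door holds.
P(G|do(Y)) = Σ_{C} P(C|Y) Σ_{Y'} P(G|C,Y')P(Y').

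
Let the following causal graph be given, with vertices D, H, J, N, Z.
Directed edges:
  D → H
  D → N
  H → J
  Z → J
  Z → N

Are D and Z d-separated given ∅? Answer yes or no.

Yes — D ⊥ Z | ∅.

Bayes-Ball from D | ∅ reaches {H,J,N}.
Z ∉ reach(D|∅) ⇒ D ⊥ Z | ∅.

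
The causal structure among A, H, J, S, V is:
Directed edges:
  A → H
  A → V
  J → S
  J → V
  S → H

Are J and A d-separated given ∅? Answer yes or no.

Yes — J ⊥ A | ∅.

Bayes-Ball from J | ∅ reaches {H,S,V}.
A ∉ reach(J|∅) ⇒ J ⊥ A | ∅.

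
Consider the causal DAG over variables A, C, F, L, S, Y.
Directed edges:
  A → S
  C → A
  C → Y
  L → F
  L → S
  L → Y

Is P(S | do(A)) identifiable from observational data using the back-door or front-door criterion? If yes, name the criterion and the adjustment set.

P(S|do(A)): backdoor, adjust for ∅.

desc(A)\{A}={S}; candidates ⊆ {C,F,L,Y}.
∅: A⊥S given ∅ in G with A→· removed — back-door holds.
P(S|do(A)) = P(S|A) — no adjustment needed.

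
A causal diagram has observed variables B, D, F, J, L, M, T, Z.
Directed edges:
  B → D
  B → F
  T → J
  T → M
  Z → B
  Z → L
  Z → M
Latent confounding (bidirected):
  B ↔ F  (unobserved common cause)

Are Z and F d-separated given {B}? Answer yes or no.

Bayes-Ball from Z | {B} reaches {F,L,M}.
F ∈ reach(Z|{B}) ⇒ Z ⊥̸ F | {B}.

No — Z and F are d-connected given {B}.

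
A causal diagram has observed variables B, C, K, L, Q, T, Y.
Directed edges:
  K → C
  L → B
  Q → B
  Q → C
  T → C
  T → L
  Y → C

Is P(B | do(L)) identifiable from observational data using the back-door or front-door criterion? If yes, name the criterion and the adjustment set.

desc(L)\{L}={B}; candidates ⊆ {C,K,Q,T,Y}.
∅: L⊥B given ∅ in G with L→· removed — back-door holds.
P(B|do(L)) = P(B|L) — no adjustment needed.

P(B|do(L)): backdoor, adjust for ∅.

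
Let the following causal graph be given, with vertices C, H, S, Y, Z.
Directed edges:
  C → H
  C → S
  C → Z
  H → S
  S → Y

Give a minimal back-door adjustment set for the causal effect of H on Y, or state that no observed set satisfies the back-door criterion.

desc(H)\{H}={S,Y}; candidates ⊆ {C,Z}.
size 0: {}; under {} H still reaches {C,S,Y,Z} ∋ Y.
{C}: H⊥Y given {C} in G with H→· removed — back-door holds.

H→Y: minimal back-door set {C}.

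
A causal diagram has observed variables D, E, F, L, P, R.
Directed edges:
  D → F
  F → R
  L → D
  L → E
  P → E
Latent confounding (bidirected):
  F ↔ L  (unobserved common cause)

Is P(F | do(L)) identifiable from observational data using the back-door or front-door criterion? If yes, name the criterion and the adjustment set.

desc(L)\{L}={D,E,F,R}; candidates ⊆ {P}.
L↔F: latent back-door arc(s) into L.
size 0: {}; under {} L still reaches {F,R} ∋ F.
size 1: {P}; under {P} L still reaches {F,R} ∋ F.
L↔F cannot be blocked by any observed set — no back-door set.
{D}: (i) intercepts every directed L→F path; (ii) no back-door L→{D}; (iii) {L} blocks every back-door {D}→F. Front-door holds.
P(F|do(L)) = Σ_{D} P(D|L) Σ_{L'} P(F|D,L')P(L').

P(F|do(L)): frontdoor, adjust for {D}.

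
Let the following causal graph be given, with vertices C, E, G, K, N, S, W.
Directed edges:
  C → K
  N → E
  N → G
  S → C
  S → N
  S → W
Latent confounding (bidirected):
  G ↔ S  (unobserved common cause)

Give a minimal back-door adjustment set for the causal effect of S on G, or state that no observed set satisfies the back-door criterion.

S→G: no observed back-door set.

desc(S)\{S}={C,E,G,K,N,W}; candidates ⊆ {—}.
S↔G: latent back-door arc(s) into S.
size 0: {}; under {} S still reaches {G} ∋ G.
S↔G cannot be blocked by any observed set — no back-door set.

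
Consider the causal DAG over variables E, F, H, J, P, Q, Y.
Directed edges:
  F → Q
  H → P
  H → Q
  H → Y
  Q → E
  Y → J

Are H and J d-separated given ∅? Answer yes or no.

No — H and J are d-connected given ∅.

Bayes-Ball from H | ∅ reaches {E,J,P,Q,Y}.
J ∈ reach(H|∅) ⇒ H ⊥̸ J | ∅.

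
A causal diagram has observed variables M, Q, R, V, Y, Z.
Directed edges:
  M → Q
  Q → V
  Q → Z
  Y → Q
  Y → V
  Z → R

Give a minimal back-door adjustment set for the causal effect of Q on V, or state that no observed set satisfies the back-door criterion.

Q→V: minimal back-door set {Y}.

desc(Q)\{Q}={R,V,Z}; candidates ⊆ {M,Y}.
size 0: {}; under {} Q still reaches {M,V,Y} ∋ V.
{Y}: Q⊥V given {Y} in G with Q→· removed — back-door holds.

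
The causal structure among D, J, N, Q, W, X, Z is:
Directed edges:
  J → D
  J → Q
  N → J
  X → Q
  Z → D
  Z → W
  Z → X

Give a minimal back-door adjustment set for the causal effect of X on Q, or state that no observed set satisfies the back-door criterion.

X→Q: minimal back-door set ∅.

desc(X)\{X}={Q}; candidates ⊆ {D,J,N,W,Z}.
∅: X⊥Q given ∅ in G with X→· removed — back-door holds.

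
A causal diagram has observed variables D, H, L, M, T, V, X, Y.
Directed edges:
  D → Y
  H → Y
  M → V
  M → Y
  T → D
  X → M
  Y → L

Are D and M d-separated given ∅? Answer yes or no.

Bayes-Ball from D | ∅ reaches {L,T,Y}.
M ∉ reach(D|∅) ⇒ D ⊥ M | ∅.

Yes — D ⊥ M | ∅.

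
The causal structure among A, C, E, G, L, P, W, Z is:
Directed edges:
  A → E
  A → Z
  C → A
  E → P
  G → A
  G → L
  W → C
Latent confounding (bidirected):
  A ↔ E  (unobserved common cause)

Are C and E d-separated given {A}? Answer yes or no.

Bayes-Ball from C | {A} reaches {E,G,L,P,W}.
E ∈ reach(C|{A}) ⇒ C ⊥̸ E | {A}.

No — C and E are d-connected given {A}.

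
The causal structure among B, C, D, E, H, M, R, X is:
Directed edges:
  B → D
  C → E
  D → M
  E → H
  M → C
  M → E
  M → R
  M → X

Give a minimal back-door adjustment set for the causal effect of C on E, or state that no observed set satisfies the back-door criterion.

C→E: minimal back-door set {M}.

desc(C)\{C}={E,H}; candidates ⊆ {B,D,M,R,X}.
size 0: {}; under {} C still reaches {B,D,E,H,M,R,X} ∋ E.
{M}: C⊥E given {M} in G with C→· removed — back-door holds.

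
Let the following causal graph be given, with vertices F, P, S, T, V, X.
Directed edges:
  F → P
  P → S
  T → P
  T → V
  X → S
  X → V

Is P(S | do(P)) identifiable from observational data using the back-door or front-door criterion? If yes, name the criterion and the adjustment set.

desc(P)\{P}={S}; candidates ⊆ {F,T,V,X}.
∅: P⊥S given ∅ in G with P→· removed — back-door holds.
P(S|do(P)) = P(S|P) — no adjustment needed.

P(S|do(P)): backdoor, adjust for ∅.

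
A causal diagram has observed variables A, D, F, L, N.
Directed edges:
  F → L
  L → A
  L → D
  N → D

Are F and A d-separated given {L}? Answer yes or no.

Bayes-Ball from F | {L} reaches ∅.
A ∉ reach(F|{L}) ⇒ F ⊥ A | {L}.

Yes — F ⊥ A | {L}.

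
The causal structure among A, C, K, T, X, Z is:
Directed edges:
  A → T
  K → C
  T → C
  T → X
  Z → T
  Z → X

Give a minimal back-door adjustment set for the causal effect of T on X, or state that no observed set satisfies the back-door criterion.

desc(T)\{T}={C,X}; candidates ⊆ {A,K,Z}.
size 0: {}; under {} T still reaches {A,X,Z} ∋ X.
{Z}: T⊥X given {Z} in G with T→· removed — back-door holds.

T→X: minimal back-door set {Z}.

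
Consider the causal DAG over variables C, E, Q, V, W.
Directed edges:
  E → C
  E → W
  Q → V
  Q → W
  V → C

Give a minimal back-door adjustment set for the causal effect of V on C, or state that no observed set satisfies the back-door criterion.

desc(V)\{V}={C}; candidates ⊆ {E,Q,W}.
∅: V⊥C given ∅ in G with V→· removed — back-door holds.

V→C: minimal back-door set ∅.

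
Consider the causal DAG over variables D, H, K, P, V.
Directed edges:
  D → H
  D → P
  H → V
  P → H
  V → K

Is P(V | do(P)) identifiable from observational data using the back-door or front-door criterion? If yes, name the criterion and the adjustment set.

desc(P)\{P}={H,K,V}; candidates ⊆ {D}.
size 0: {}; under {} P still reaches {D,H,K,V} ∋ V.
{D}: P⊥V given {D} in G with P→· removed — back-door holds.
P(V|do(P)) = Σ_{D} P(V|P,D)·P(D).

P(V|do(P)): backdoor, adjust for {D}.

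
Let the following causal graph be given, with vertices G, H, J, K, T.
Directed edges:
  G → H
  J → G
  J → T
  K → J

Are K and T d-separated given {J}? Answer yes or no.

Bayes-Ball from K | {J} reaches ∅.
T ∉ reach(K|{J}) ⇒ K ⊥ T | {J}.

Yes — K ⊥ T | {J}.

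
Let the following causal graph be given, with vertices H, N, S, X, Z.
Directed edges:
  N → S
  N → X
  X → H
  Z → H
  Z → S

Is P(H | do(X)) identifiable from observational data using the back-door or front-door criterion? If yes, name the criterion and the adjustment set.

P(H|do(X)): backdoor, adjust for ∅.

desc(X)\{X}={H}; candidates ⊆ {N,S,Z}.
∅: X⊥H given ∅ in G with X→· removed — back-door holds.
P(H|do(X)) = P(H|X) — no adjustment needed.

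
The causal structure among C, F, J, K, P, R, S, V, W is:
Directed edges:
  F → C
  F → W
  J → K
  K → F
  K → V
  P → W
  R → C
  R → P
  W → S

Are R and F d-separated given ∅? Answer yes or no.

Yes — R ⊥ F | ∅.

Bayes-Ball from R | ∅ reaches {C,P,S,W}.
F ∉ reach(R|∅) ⇒ R ⊥ F | ∅.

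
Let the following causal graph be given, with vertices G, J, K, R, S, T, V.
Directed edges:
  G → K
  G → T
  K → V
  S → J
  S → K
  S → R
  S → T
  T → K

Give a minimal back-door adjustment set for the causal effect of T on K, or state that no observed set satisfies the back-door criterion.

T→K: minimal back-door set {G, S}.

desc(T)\{T}={K,V}; candidates ⊆ {G,J,R,S}.
size 0: {}; under {} T still reaches {G,J,K,R,S,V} ∋ K.
size 1: {G}, {J}, {R} …(+1); under {G} T still reaches {J,K,R,S,V} ∋ K.
{G,S}: T⊥K given {G,S} in G with T→· removed — back-door holds.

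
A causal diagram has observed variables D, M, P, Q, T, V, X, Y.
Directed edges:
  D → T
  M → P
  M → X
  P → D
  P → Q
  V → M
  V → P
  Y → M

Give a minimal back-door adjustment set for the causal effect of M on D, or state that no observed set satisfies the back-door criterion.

M→D: minimal back-door set {V}.

desc(M)\{M}={D,P,Q,T,X}; candidates ⊆ {V,Y}.
size 0: {}; under {} M still reaches {D,P,Q,T,V,Y} ∋ D.
{V}: M⊥D given {V} in G with M→· removed — back-door holds.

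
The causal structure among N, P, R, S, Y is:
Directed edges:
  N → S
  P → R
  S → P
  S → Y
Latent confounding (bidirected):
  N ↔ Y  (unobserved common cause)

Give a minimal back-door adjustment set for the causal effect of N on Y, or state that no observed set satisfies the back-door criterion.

desc(N)\{N}={P,R,S,Y}; candidates ⊆ {—}.
N↔Y: latent back-door arc(s) into N.
size 0: {}; under {} N still reaches {Y} ∋ Y.
N↔Y cannot be blocked by any observed set — no back-door set.

N→Y: no observed back-door set.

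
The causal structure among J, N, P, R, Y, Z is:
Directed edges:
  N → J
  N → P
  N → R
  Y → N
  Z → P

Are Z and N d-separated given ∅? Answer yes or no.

Yes — Z ⊥ N | ∅.

Bayes-Ball from Z | ∅ reaches {P}.
N ∉ reach(Z|∅) ⇒ Z ⊥ N | ∅.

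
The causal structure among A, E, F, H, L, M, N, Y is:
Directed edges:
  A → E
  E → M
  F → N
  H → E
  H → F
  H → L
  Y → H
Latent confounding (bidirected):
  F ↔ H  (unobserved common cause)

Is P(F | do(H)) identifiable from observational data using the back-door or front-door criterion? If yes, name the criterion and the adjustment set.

P(F|do(H)): not identifiable (no BD/FD set).

desc(H)\{H}={E,F,L,M,N}; candidates ⊆ {A,Y}.
H↔F: latent back-door arc(s) into H.
size 0: {}; under {} H still reaches {F,N,Y} ∋ F.
size 1: {A}, {Y}; under {A} H still reaches {F,N,Y} ∋ F.
size 2: {A,Y}; under {A,Y} H still reaches {F,N} ∋ F.
H↔F cannot be blocked by any observed set — no back-door set.
No mediator lies on a directed H→…→F path.
Neither criterion identifies P(F|do(H)) in this graph.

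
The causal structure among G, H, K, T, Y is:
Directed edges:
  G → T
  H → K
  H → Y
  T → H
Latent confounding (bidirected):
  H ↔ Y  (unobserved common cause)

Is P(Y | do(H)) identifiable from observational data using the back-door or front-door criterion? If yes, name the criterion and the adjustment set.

P(Y|do(H)): not identifiable (no BD/FD set).

desc(H)\{H}={K,Y}; candidates ⊆ {G,T}.
H↔Y: latent back-door arc(s) into H.
size 0: {}; under {} H still reaches {G,T,Y} ∋ Y.
size 1: {G}, {T}; under {G} H still reaches {T,Y} ∋ Y.
size 2: {G,T}; under {G,T} H still reaches {Y} ∋ Y.
H↔Y cannot be blocked by any observed set — no back-door set.
No mediator lies on a directed H→…→Y path.
Neither criterion identifies P(Y|do(H)) in this graph.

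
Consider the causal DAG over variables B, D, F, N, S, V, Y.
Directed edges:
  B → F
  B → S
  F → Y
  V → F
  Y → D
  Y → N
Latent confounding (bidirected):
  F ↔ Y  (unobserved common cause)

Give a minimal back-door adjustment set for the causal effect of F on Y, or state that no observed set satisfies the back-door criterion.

F→Y: no observed back-door set.

desc(F)\{F}={D,N,Y}; candidates ⊆ {B,S,V}.
F↔Y: latent back-door arc(s) into F.
size 0: {}; under {} F still reaches {B,D,N,S,V,Y} ∋ Y.
size 1: {B}, {S}, {V}; under {B} F still reaches {D,N,V,Y} ∋ Y.
size 2: {B,S}, {B,V}, {S,V}; under {B,S} F still reaches {D,N,V,Y} ∋ Y.
F↔Y cannot be blocked by any observed set — no back-door set.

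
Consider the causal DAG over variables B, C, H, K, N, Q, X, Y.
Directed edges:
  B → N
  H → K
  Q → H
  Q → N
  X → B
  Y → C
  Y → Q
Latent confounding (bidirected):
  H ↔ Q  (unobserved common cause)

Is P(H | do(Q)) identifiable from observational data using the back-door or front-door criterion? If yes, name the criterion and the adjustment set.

desc(Q)\{Q}={H,K,N}; candidates ⊆ {B,C,X,Y}.
Q↔H: latent back-door arc(s) into Q.
size 0: {}; under {} Q still reaches {C,H,K,Y} ∋ H.
size 1: {B}, {C}, {X} …(+1); under {B} Q still reaches {C,H,K,Y} ∋ H.
size 2: {B,C}, {B,X}, {B,Y} …(+3); under {B,C} Q still reaches {H,K,Y} ∋ H.
Q↔H cannot be blocked by any observed set — no back-door set.
No mediator lies on a directed Q→…→H path.
Neither criterion identifies P(H|do(Q)) in this graph.

P(H|do(Q)): not identifiable (no BD/FD set).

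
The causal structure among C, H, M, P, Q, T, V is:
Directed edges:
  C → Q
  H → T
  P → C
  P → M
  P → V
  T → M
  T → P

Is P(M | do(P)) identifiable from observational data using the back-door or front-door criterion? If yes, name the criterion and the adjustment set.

P(M|do(P)): backdoor, adjust for {T}.

desc(P)\{P}={C,M,Q,V}; candidates ⊆ {H,T}.
size 0: {}; under {} P still reaches {H,M,T} ∋ M.
{T}: P⊥M given {T} in G with P→· removed — back-door holds.
P(M|do(P)) = Σ_{T} P(M|P,T)·P(T).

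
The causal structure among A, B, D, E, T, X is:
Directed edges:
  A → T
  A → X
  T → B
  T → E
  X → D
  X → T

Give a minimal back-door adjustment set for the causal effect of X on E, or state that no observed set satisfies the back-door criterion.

desc(X)\{X}={B,D,E,T}; candidates ⊆ {A}.
size 0: {}; under {} X still reaches {A,B,E,T} ∋ E.
{A}: X⊥E given {A} in G with X→· removed — back-door holds.

X→E: minimal back-door set {A}.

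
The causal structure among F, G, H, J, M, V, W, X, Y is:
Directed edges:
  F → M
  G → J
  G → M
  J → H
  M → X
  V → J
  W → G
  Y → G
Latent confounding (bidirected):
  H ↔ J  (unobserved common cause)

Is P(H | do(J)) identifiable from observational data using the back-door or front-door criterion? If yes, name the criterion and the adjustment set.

desc(J)\{J}={H}; candidates ⊆ {F,G,M,V,W,X,Y}.
J↔H: latent back-door arc(s) into J.
size 0: {}; under {} J still reaches {G,H,M,V,W,X,Y} ∋ H.
size 1: {F}, {G}, {M} …(+4); under {F} J still reaches {G,H,M,V,W,X,Y} ∋ H.
size 2: {F,G}, {F,M}, {F,V} …(+18); under {F,G} J still reaches {H,V} ∋ H.
J↔H cannot be blocked by any observed set — no back-door set.
No mediator lies on a directed J→…→H path.
Neither criterion identifies P(H|do(J)) in this graph.

P(H|do(J)): not identifiable (no BD/FD set).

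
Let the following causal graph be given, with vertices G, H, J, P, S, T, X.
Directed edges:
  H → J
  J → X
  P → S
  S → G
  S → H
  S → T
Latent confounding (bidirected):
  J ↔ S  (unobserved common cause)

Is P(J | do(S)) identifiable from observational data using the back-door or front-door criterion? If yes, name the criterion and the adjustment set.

desc(S)\{S}={G,H,J,T,X}; candidates ⊆ {P}.
S↔J: latent back-door arc(s) into S.
size 0: {}; under {} S still reaches {J,P,X} ∋ J.
size 1: {P}; under {P} S still reaches {J,X} ∋ J.
S↔J cannot be blocked by any observed set — no back-door set.
{H}: (i) intercepts every directed S→J path; (ii) no back-door S→{H}; (iii) {S} blocks every back-door {H}→J. Front-door holds.
P(J|do(S)) = Σ_{H} P(H|S) Σ_{S'} P(J|H,S')P(S').

P(J|do(S)): frontdoor, adjust for {H}.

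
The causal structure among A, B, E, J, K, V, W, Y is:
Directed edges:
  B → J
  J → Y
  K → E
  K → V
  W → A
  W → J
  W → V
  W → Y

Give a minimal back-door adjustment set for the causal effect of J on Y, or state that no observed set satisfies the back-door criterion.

J→Y: minimal back-door set {W}.

desc(J)\{J}={Y}; candidates ⊆ {A,B,E,K,V,W}.
size 0: {}; under {} J still reaches {A,B,V,W,Y} ∋ Y.
{W}: J⊥Y given {W} in G with J→· removed — back-door holds.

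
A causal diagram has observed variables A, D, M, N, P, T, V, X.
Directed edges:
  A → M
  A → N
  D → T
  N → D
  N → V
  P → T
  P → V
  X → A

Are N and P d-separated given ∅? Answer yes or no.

Bayes-Ball from N | ∅ reaches {A,D,M,T,V,X}.
P ∉ reach(N|∅) ⇒ N ⊥ P | ∅.

Yes — N ⊥ P | ∅.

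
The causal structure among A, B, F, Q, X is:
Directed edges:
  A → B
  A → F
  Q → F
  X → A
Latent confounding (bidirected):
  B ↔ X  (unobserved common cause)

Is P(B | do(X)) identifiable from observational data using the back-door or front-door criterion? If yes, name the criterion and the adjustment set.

desc(X)\{X}={A,B,F}; candidates ⊆ {Q}.
X↔B: latent back-door arc(s) into X.
size 0: {}; under {} X still reaches {B} ∋ B.
size 1: {Q}; under {Q} X still reaches {B} ∋ B.
X↔B cannot be blocked by any observed set — no back-door set.
{A}: (i) intercepts every directed X→B path; (ii) no back-door X→{A}; (iii) {X} blocks every back-door {A}→B. Front-door holds.
P(B|do(X)) = Σ_{A} P(A|X) Σ_{X'} P(B|A,X')P(X').

P(B|do(X)): frontdoor, adjust for {A}.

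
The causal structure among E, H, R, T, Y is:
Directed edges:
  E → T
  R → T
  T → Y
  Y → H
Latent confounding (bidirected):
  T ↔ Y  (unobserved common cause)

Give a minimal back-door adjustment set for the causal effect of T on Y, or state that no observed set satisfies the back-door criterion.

desc(T)\{T}={H,Y}; candidates ⊆ {E,R}.
T↔Y: latent back-door arc(s) into T.
size 0: {}; under {} T still reaches {E,H,R,Y} ∋ Y.
size 1: {E}, {R}; under {E} T still reaches {H,R,Y} ∋ Y.
size 2: {E,R}; under {E,R} T still reaches {H,Y} ∋ Y.
T↔Y cannot be blocked by any observed set — no back-door set.

T→Y: no observed back-door set.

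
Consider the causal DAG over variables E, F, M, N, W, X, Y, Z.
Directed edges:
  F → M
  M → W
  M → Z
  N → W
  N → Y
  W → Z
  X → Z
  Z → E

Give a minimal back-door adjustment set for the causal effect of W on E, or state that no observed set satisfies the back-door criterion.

W→E: minimal back-door set {M}.

desc(W)\{W}={E,Z}; candidates ⊆ {F,M,N,X,Y}.
size 0: {}; under {} W still reaches {E,F,M,N,Y,Z} ∋ E.
{M}: W⊥E given {M} in G with W→· removed — back-door holds.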